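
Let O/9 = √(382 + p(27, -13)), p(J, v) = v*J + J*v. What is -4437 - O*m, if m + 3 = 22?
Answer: -4437 - 1368*I*√5 ≈ -4437.0 - 3058.9*I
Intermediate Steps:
m = 19 (m = -3 + 22 = 19)
p(J, v) = 2*J*v (p(J, v) = J*v + J*v = 2*J*v)
O = 72*I*√5 (O = 9*√(382 + 2*27*(-13)) = 9*√(382 - 702) = 9*√(-320) = 9*(8*I*√5) = 72*I*√5 ≈ 161.0*I)
-4437 - O*m = -4437 - 72*I*√5*19 = -4437 - 1368*I*√5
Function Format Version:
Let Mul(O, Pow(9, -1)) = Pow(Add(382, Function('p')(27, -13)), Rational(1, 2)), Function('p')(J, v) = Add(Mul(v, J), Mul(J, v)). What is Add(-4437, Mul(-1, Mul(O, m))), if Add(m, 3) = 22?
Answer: Add(-4437, Mul(-1368, I, Pow(5, Rational(1, 2)))) ≈ Add(-4437.0, Mul(-3058.9, I))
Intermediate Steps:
m = 19 (m = Add(-3, 22) = 19)
Function('p')(J, v) = Mul(2, J, v) (Function('p')(J, v) = Add(Mul(J, v), Mul(J, v)) = Mul(2, J, v))
O = Mul(72, I, Pow(5, Rational(1, 2))) (O = Mul(9, Pow(Add(382, Mul(2, 27, -13)), Rational(1, 2))) = Mul(9, Pow(Add(382, -702), Rational(1, 2))) = Mul(9, Pow(-320, Rational(1, 2))) = Mul(9, Mul(8, I, Pow(5, Rational(1, 2)))) = Mul(72, I, Pow(5, Rational(1, 2))) ≈ Mul(161.00, I))
Add(-4437, Mul(-1, Mul(O, m))) = Add(-4437, Mul(-1, Mul(Mul(72, I, Pow(5, Rational(1, 2))), 19))) = Add(-4437, Mul(-1, Mul(1368, I, Pow(5, Rational(1, 2))))) = Add(-4437, Mul(-1368, I, Pow(5, Rational(1, 2))))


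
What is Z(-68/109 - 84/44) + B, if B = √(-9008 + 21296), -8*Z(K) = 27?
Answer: -27/8 + 64*√3 ≈ 107.48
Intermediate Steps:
Z(K) = -27/8 (Z(K) = -⅛*27 = -27/8)
B = 64*√3 (B = √12288 = 64*√3 ≈ 110.85)
Z(-68/109 - 84/44) + B = -27/8 + 64*√3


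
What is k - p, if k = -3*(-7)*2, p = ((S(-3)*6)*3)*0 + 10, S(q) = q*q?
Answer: 32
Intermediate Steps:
S(q) = q²
p = 10 (p = (((-3)²*6)*3)*0 + 10 = ((9*6)*3)*0 + 10 = (54*3)*0 + 10 = 162*0 + 10 = 0 + 10 = 10)
k = 42 (k = 21*2 = 42)
k - p = 42 - 1*10 = 42 - 10 = 32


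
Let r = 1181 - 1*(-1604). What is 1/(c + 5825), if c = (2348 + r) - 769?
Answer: 1/10189 ≈ 9.8145e-5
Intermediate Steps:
r = 2785 (r = 1181 + 1604 = 2785)
c = 4364 (c = (2348 + 2785) - 769 = 5133 - 769 = 4364)
1/(c + 5825) = 1/(4364 + 5825) = 1/10189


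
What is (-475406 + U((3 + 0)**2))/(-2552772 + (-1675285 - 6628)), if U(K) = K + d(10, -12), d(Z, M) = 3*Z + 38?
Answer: 475329/4234685 ≈ 0.11225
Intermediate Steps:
d(Z, M) = 38 + 3*Z
U(K) = 68 + K (U(K) = K + (38 + 3*10) = K + (38 + 30) = K + 68 = 68 + K)
(-475406 + U((3 + 0)**2))/(-2552772 + (-1675285 - 6628)) = (-475406 + (68 + (3 + 0)**2))/(-2552772 + (-1675285 - 6628)) = (-475406 + (68 + 3**2))/(-2552772 - 1681913) = (-475406 + (68 + 9))/(-4234685) = (-475406 + 77)*(-1/4234685) = -475329*(-1/4234685) = 475329/4234685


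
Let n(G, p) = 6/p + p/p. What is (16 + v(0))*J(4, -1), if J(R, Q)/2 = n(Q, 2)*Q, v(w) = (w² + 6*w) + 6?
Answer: -176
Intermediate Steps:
v(w) = 6 + w² + 6*w
n(G, p) = 1 + 6/p (n(G, p) = 6/p + 1 = 1 + 6/p)
J(R, Q) = 8*Q (J(R, Q) = 2*(((6 + 2)/2)*Q) = 2*(((½)*8)*Q) = 2*(4*Q) = 8*Q)
(16 + v(0))*J(4, -1) = (16 + (6 + 0² + 6*0))*(8*(-1)) = (16 + (6 + 0 + 0))*(-8) = (16 + 6)*(-8) = 22*(-8) = -176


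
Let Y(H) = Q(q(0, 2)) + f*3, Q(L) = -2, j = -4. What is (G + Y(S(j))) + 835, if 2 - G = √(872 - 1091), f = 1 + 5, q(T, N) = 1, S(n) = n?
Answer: 853 - I*√219 ≈ 853.0 - 14.799*I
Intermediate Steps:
f = 6
Y(H) = 16 (Y(H) = -2 + 6*3 = -2 + 18 = 16)
G = 2 - I*√219 (G = 2 - √(872 - 1091) = 2 - √(-219) = 2 - I*√219 ≈ 2.0 - 14.799*I)
(G + Y(S(j))) + 835 = ((2 - I*√219) + 16) + 835 = (18 - I*√219) + 835 = 853 - I*√219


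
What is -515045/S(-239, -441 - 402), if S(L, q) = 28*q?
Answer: 515045/23604 ≈ 21.820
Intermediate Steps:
-515045/S(-239, -441 - 402) = -515045*1/(28*(-441 - 402)) = -515045/(28*(-843)) = -515045/(-23604) = -515045*(-1/23604) = 515045/23604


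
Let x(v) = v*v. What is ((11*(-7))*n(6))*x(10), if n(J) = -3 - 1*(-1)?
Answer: 15400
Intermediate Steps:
n(J) = -2 (n(J) = -3 + 1 = -2)
x(v) = v²
((11*(-7))*n(6))*x(10) = ((11*(-7))*(-2))*10² = -77*(-2)*100 = 154*100 = 15400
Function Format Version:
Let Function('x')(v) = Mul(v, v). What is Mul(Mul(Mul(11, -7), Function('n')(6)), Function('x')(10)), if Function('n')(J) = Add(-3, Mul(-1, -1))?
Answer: 15400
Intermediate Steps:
Function('n')(J) = -2 (Function('n')(J) = Add(-3, 1) = -2)
Function('x')(v) = Pow(v, 2)
Mul(Mul(Mul(11, -7), Function('n')(6)), Function('x')(10)) = Mul(Mul(Mul(11, -7), -2), Pow(10, 2)) = Mul(Mul(-77, -2), 100) = Mul(154, 100) = 15400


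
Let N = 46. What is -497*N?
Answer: -22862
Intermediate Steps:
-497*N = -497*46 = -22862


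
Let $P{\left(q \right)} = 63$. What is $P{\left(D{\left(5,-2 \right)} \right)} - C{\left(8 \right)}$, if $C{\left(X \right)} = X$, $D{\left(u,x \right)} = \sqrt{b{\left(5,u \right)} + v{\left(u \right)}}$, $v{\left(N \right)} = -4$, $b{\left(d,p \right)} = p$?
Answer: $55$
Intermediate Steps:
$D{\left(u,x \right)} = \sqrt{-4 + u}$ ($D{\left(u,x \right)} = \sqrt{u - 4} = \sqrt{-4 + u}$)
$P{\left(D{\left(5,-2 \right)} \right)} - C{\left(8 \right)} = 63 - 8 = 55$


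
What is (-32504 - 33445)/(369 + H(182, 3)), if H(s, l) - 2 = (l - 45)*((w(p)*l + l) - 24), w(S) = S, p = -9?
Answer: -65949/2387 ≈ -27.628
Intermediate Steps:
H(s, l) = 2 + (-45 + l)*(-24 - 8*l) (H(s, l) = 2 + (l - 45)*((-9*l + l) - 24) = 2 + (-45 + l)*(-8*l - 24) = 2 + (-45 + l)*(-24 - 8*l))
(-32504 - 33445)/(369 + H(182, 3)) = (-32504 - 33445)/(369 + (1082 - 8*3² + 336*3)) = -65949/(369 + (1082 - 8*9 + 1008)) = -65949/(369 + (1082 - 72 + 1008)) = -65949/(369 + 2018) = -65949/2387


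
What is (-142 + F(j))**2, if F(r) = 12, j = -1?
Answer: 16900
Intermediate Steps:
(-142 + F(j))**2 = (-142 + 12)**2 = (-130)**2 = 16900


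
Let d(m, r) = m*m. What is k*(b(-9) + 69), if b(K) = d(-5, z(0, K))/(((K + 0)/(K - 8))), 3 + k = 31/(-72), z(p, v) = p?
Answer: -129181/324 ≈ -398.71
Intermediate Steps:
d(m, r) = m**2
k = -247/72 (k = -3 + 31/(-72) = -3 + 31*(-1/72) = -3 - 31/72 = -247/72 ≈ -3.4306)
b(K) = 25*(-8 + K)/K (b(K) = (-5)**2/(((K + 0)/(K - 8))) = 25/((K/(-8 + K))) = 25*((-8 + K)/K) = 25*(-8 + K)/K)
k*(b(-9) + 69) = -247*((25 - 200/(-9)) + 69)/72 = -247*((25 - 200*(-1/9)) + 69)/72 = -247*((25 + 200/9) + 69)/72 = -247*(425/9 + 69)/72 = -247/72*1046/9 = -129181/324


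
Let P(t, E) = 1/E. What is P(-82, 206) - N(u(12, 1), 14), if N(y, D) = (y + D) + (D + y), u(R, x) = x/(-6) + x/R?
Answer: -8599/309 ≈ -27.828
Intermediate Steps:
u(R, x) = -x/6 + x/R (u(R, x) = x*(-1/6) + x/R = -x/6 + x/R)
N(y, D) = 2*D + 2*y (N(y, D) = (D + y) + (D + y) = 2*D + 2*y)
P(-82, 206) - N(u(12, 1), 14) = 1/206 - (2*14 + 2*(-1/6*1 + 1/12)) = 1/206 - (28 + 2*(-1/6 + 1*(1/12))) = 1/206 - (28 + 2*(-1/6 + 1/12)) = 1/206 - (28 + 2*(-1/12)) = 1/206 - (28 - 1/6) = 1/206 - 1*167/6 = 1/206 - 167/6 = -8599/309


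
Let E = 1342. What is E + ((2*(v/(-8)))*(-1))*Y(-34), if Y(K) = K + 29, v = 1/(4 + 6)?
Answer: 10735/8 ≈ 1341.9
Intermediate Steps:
v = ⅒ (v = 1/10 = ⅒ ≈ 0.10000)
Y(K) = 29 + K
E + ((2*(v/(-8)))*(-1))*Y(-34) = 1342 + ((2*((⅒)/(-8)))*(-1))*(29 - 34) = 1342 + ((2*((⅒)*(-⅛)))*(-1))*(-5) = 1342 + ((2*(-1/80))*(-1))*(-5) = 1342 - 1/40*(-1)*(-5) = 1342 + (1/40)*(-5) = 1342 - ⅛ = 10735/8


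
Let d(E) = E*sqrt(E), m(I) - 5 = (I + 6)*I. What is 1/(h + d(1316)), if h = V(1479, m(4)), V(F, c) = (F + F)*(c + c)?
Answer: 66555/17148491476 - 329*sqrt(329)/8574245738 ≈ 3.1851e-6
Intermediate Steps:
m(I) = 5 + I*(6 + I) (m(I) = 5 + (I + 6)*I = 5 + (6 + I)*I = 5 + I*(6 + I))
V(F, c) = 4*F*c (V(F, c) = (2*F)*(2*c) = 4*F*c)
d(E) = E**(3/2)
h = 266220 (h = 4*1479*(5 + 4**2 + 6*4) = 4*1479*(5 + 16 + 24) = 4*1479*45 = 266220)
1/(h + d(1316)) = 1/(266220 + 1316**(3/2)) = 1/(266220 + 2632*sqrt(329))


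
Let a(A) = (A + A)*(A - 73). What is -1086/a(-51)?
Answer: -181/2108 ≈ -0.085863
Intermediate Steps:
a(A) = 2*A*(-73 + A) (a(A) = (2*A)*(-73 + A) = 2*A*(-73 + A))
-1086/a(-51) = -1086*(-1/(102*(-73 - 51))) = -1086/(2*(-51)*(-124)) = -1086/12648 = -1086*1/12648 = -181/2108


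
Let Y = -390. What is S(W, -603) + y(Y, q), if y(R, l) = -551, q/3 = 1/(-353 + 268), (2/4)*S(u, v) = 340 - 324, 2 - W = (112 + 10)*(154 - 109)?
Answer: -519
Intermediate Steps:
W = -5488 (W = 2 - (112 + 10)*(154 - 109) = 2 - 122*45 = 2 - 1*5490 = 2 - 5490 = -5488)
S(u, v) = 32 (S(u, v) = 2*(340 - 324) = 2*16 = 32)
q = -3/85 (q = 3/(-353 + 268) = 3/(-85) = 3*(-1/85) = -3/85 ≈ -0.035294)
S(W, -603) + y(Y, q) = 32 - 551 = -519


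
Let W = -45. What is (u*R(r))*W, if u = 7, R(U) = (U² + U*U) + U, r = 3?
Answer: -6615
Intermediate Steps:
R(U) = U + 2*U² (R(U) = (U² + U²) + U = 2*U² + U = U + 2*U²)
(u*R(r))*W = (7*(3*(1 + 2*3)))*(-45) = (7*(3*(1 + 6)))*(-45) = (7*(3*7))*(-45) = (7*21)*(-45) = 147*(-45) = -6615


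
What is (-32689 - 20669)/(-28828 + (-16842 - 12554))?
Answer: 8893/9704 ≈ 0.91643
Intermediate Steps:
(-32689 - 20669)/(-28828 + (-16842 - 12554)) = -53358/(-28828 - 29396) = -53358/(-58224) = -53358*(-1/58224) = 8893/9704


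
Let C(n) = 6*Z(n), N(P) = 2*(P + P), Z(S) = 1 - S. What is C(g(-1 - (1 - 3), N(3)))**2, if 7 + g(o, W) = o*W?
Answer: 576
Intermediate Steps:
N(P) = 4*P (N(P) = 2*(2*P) = 4*P)
g(o, W) = -7 + W*o (g(o, W) = -7 + o*W = -7 + W*o)
C(n) = 6 - 6*n (C(n) = 6*(1 - n) = 6 - 6*n)
C(g(-1 - (1 - 3), N(3)))**2 = (6 - 6*(-7 + (4*3)*(-1 - (1 - 3))))**2 = (6 - 6*(-7 + 12*(-1 - 1*(-2))))**2 = (6 - 6*(-7 + 12*(-1 + 2)))**2 = (6 - 6*(-7 + 12*1))**2 = (6 - 6*(-7 + 12))**2 = (6 - 6*5)**2 = (6 - 30)**2 = (-24)**2 = 576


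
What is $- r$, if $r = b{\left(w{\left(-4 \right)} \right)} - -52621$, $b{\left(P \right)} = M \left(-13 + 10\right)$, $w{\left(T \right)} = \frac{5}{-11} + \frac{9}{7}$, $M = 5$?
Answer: $-52606$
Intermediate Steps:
$w{\left(T \right)} = \frac{64}{77}$ ($w{\left(T \right)} = 5 \left(- \frac{1}{11}\right) + 9 \cdot \frac{1}{7} = - \frac{5}{11} + \frac{9}{7} = \frac{64}{77}$)
$b{\left(P \right)} = -15$ ($b{\left(P \right)} = 5 \left(-13 + 10\right) = 5 \left(-3\right) = -15$)
$r = 52606$ ($r = -15 - -52621 = -15 + 52621 = 52606$)
$- r = \left(-1\right) 52606 = -52606$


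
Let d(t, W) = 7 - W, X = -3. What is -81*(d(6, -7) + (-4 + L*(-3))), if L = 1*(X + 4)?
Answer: -567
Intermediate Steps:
L = 1 (L = 1*(-3 + 4) = 1*1 = 1)
-81*(d(6, -7) + (-4 + L*(-3))) = -81*((7 - 1*(-7)) + (-4 + 1*(-3))) = -81*((7 + 7) + (-4 - 3)) = -81*(14 - 7) = -81*7 = -567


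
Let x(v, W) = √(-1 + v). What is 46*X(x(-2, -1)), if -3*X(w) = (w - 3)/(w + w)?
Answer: -23/3 - 23*I*√3/3 ≈ -7.6667 - 13.279*I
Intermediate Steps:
X(w) = -(-3 + w)/(6*w) (X(w) = -(w - 3)/(3*(w + w)) = -(-3 + w)/(3*(2*w)) = -(-3 + w)*1/(2*w)/3 = -(-3 + w)/(6*w))
46*X(x(-2, -1)) = 46*((3 - √(-1 - 2))/(6*(√(-1 - 2)))) = 46*((3 - √(-3))/(6*(√(-3)))) = 46*((3 - I*√3)/(6*((I*√3)))) = 46*((-I*√3/3)*(3 - I*√3)/6) = 46*(-I*√3*(3 - I*√3)/18) = -23*I*√3*(3 - I*√3)/9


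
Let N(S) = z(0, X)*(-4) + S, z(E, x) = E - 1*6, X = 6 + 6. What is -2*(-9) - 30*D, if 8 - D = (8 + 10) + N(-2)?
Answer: 978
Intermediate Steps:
X = 12
z(E, x) = -6 + E (z(E, x) = E - 6 = -6 + E)
N(S) = 24 + S (N(S) = (-6 + 0)*(-4) + S = -6*(-4) + S = 24 + S)
D = -32 (D = 8 - ((8 + 10) + (24 - 2)) = 8 - (18 + 22) = 8 - 1*40 = 8 - 40 = -32)
-2*(-9) - 30*D = -2*(-9) - 30*(-32) = 18 + 960 = 978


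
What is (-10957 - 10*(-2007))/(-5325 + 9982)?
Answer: 9113/4657 ≈ 1.9568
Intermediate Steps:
(-10957 - 10*(-2007))/(-5325 + 9982) = (-10957 + 20070)/4657 = 9113*(1/4657) = 9113/4657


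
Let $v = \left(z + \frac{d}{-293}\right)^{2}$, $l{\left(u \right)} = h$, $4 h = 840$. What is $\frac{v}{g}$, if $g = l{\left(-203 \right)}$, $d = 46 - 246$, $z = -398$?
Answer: $\frac{6776109698}{9014145} \approx 751.72$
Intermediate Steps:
$h = 210$ ($h = \frac{1}{4} \cdot 840 = 210$)
$d = -200$
$l{\left(u \right)} = 210$
$g = 210$
$v = \frac{13552219396}{85849}$ ($v = \left(-398 - \frac{200}{-293}\right)^{2} = \left(-398 - - \frac{200}{293}\right)^{2} = \left(-398 + \frac{200}{293}\right)^{2} = \left(- \frac{116414}{293}\right)^{2} = \frac{13552219396}{85849} \approx 1.5786 \cdot 10^{5}$)
$\frac{v}{g} = \frac{13552219396}{85849 \cdot 210} = \frac{13552219396}{85849} \cdot \frac{1}{210} = \frac{6776109698}{9014145}$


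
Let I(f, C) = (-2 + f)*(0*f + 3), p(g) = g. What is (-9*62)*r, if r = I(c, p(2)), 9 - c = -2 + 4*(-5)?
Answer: -48546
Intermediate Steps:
c = 31 (c = 9 - (-2 + 4*(-5)) = 9 - (-2 - 20) = 9 - 1*(-22) = 9 + 22 = 31)
I(f, C) = -6 + 3*f (I(f, C) = (-2 + f)*(0 + 3) = (-2 + f)*3 = -6 + 3*f)
r = 87 (r = -6 + 3*31 = -6 + 93 = 87)
(-9*62)*r = -9*62*87 = -558*87 = -48546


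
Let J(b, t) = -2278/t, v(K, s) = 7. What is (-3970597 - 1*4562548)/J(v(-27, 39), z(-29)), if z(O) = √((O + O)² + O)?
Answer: 8533145*√3335/2278 ≈ 2.1632e+5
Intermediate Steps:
z(O) = √(O + 4*O²) (z(O) = √((2*O)² + O) = √(4*O² + O) = √(O + 4*O²))
(-3970597 - 1*4562548)/J(v(-27, 39), z(-29)) = (-3970597 - 1*4562548)/((-2278*√3335/3335)) = (-3970597 - 4562548)/((-2278*√3335/3335)) = -8533145*(-√3335/2278) = -(-8533145)*√3335/2278 = 8533145*√3335/2278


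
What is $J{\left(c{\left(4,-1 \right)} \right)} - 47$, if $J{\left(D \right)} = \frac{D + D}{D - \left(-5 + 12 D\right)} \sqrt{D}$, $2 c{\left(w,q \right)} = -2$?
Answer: $-47 - \frac{i}{8} \approx -47.0 - 0.125 i$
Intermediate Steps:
$c{\left(w,q \right)} = -1$ ($c{\left(w,q \right)} = \frac{1}{2} \left(-2\right) = -1$)
$J{\left(D \right)} = \frac{2 D^{\frac{3}{2}}}{5 - 11 D}$ ($J{\left(D \right)} = \frac{2 D}{D - \left(-5 + 12 D\right)} \sqrt{D} = \frac{2 D}{5 - 11 D} \sqrt{D} = \frac{2 D^{\frac{3}{2}}}{5 - 11 D}$)
$J{\left(c{\left(4,-1 \right)} \right)} - 47 = - \frac{2 \left(-1\right)^{\frac{3}{2}}}{-5 + 11 \left(-1\right)} - 47 = - \frac{2 \left(- i\right)}{-5 - 11} - 47 = - \frac{2 \left(- i\right)}{-16} - 47 = \left(-2\right) \left(- i\right) \left(- \frac{1}{16}\right) - 47 = - \frac{i}{8} - 47 = -47 - \frac{i}{8}$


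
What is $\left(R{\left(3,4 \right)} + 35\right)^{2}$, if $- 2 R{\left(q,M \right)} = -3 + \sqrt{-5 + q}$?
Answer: $\frac{\left(73 - i \sqrt{2}\right)^{2}}{4} \approx 1331.8 - 51.619 i$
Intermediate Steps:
$R{\left(q,M \right)} = \frac{3}{2} - \frac{\sqrt{-5 + q}}{2}$ ($R{\left(q,M \right)} = - \frac{-3 + \sqrt{-5 + q}}{2} = \frac{3}{2} - \frac{\sqrt{-5 + q}}{2}$)
$\left(R{\left(3,4 \right)} + 35\right)^{2} = \left(\left(\frac{3}{2} - \frac{\sqrt{-5 + 3}}{2}\right) + 35\right)^{2} = \left(\left(\frac{3}{2} - \frac{\sqrt{-2}}{2}\right) + 35\right)^{2} = \left(\left(\frac{3}{2} - \frac{i \sqrt{2}}{2}\right) + 35\right)^{2} = \left(\frac{73}{2} - \frac{i \sqrt{2}}{2}\right)^{2}$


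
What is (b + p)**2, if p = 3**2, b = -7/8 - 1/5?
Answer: 100489/1600 ≈ 62.806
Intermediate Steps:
b = -43/40 (b = -7*1/8 - 1*1/5 = -7/8 - 1/5 = -43/40 ≈ -1.0750)
p = 9
(b + p)**2 = (-43/40 + 9)**2 = (317/40)**2 = 100489/1600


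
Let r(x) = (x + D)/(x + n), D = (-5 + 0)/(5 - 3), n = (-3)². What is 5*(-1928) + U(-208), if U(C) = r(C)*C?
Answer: -1962144/199 ≈ -9860.0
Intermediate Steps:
n = 9
D = -5/2 ≈ -2.5000
r(x) = (-5/2 + x)/(9 + x) (r(x) = (x - 5/2)/(x + 9) = (-5/2 + x)/(9 + x))
U(C) = C*(-5/2 + C)/(9 + C) (U(C) = ((-5/2 + C)/(9 + C))*C = C*(-5/2 + C)/(9 + C))
5*(-1928) + U(-208) = 5*(-1928) + (½)*(-208)*(-5 + 2*(-208))/(9 - 208) = -9640 + (½)*(-208)*(-5 - 416)/(-199) = -9640 + (½)*(-208)*(-1/199)*(-421) = -9640 - 43784/199 = -1962144/199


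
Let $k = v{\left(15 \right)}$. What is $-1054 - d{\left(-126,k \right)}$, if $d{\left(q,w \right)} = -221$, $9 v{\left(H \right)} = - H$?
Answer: $-833$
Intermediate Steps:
$v{\left(H \right)} = - \frac{H}{9}$ ($v{\left(H \right)} = \frac{\left(-1\right) H}{9} = - \frac{H}{9}$)
$k = - \frac{5}{3}$ ($k = \left(- \frac{1}{9}\right) 15 = - \frac{5}{3} \approx -1.6667$)
$-1054 - d{\left(-126,k \right)} = -1054 - -221 = -1054 + 221 = -833$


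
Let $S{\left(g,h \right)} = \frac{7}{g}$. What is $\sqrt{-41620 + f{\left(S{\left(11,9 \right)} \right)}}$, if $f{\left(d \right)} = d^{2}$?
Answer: $\frac{i \sqrt{5035971}}{11} \approx 204.01 i$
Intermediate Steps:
$\sqrt{-41620 + f{\left(S{\left(11,9 \right)} \right)}} = \sqrt{-41620 + \left(\frac{7}{11}\right)^{2}} = \sqrt{-41620 + \frac{49}{121}} = \sqrt{- \frac{5035971}{121}} = \frac{i \sqrt{5035971}}{11}$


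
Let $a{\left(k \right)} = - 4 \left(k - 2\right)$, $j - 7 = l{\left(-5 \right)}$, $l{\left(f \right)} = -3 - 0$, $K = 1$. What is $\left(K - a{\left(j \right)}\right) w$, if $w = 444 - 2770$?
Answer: $-20934$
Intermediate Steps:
$w = -2326$ ($w = 444 - 2770 = -2326$)
$l{\left(f \right)} = -3$ ($l{\left(f \right)} = -3 + 0 = -3$)
$j = 4$ ($j = 7 - 3 = 4$)
$a{\left(k \right)} = 8 - 4 k$ ($a{\left(k \right)} = - 4 \left(-2 + k\right) = 8 - 4 k$)
$\left(K - a{\left(j \right)}\right) w = \left(1 - \left(8 - 16\right)\right) \left(-2326\right) = \left(1 - -8\right) \left(-2326\right) = \left(1 + 8\right) \left(-2326\right) = 9 \left(-2326\right) = -20934$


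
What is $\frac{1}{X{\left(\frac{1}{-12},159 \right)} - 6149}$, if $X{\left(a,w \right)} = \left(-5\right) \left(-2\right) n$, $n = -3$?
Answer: $- \frac{1}{6179} \approx -0.00016184$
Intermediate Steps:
$X{\left(a,w \right)} = -30$ ($X{\left(a,w \right)} = \left(-5\right) \left(-2\right) \left(-3\right) = 10 \left(-3\right) = -30$)
$\frac{1}{X{\left(\frac{1}{-12},159 \right)} - 6149} = \frac{1}{-30 - 6149} = \frac{1}{-6179} = - \frac{1}{6179}$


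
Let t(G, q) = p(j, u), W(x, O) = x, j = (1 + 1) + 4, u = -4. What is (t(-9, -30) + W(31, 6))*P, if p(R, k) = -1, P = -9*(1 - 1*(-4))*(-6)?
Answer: 8100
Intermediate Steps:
j = 6 (j = 2 + 4 = 6)
P = 270 (P = -9*(1 + 4)*(-6) = -9*5*(-6) = -45*(-6) = 270)
t(G, q) = -1
(t(-9, -30) + W(31, 6))*P = (-1 + 31)*270 = 30*270 = 8100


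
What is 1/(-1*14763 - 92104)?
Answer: -1/106867 ≈ -9.3574e-6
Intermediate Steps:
1/(-1*14763 - 92104) = 1/(-14763 - 92104) = 1/(-106867) = -1/106867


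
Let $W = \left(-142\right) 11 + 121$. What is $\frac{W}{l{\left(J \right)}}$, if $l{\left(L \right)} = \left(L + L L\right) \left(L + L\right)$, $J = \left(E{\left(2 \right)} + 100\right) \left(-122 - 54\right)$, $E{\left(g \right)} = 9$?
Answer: $\frac{131}{1283607271936} \approx 1.0206 \cdot 10^{-10}$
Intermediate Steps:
$W = -1441$ ($W = -1562 + 121 = -1441$)
$J = -19184$ ($J = \left(9 + 100\right) \left(-122 - 54\right) = 109 \left(-176\right) = -19184$)
$l{\left(L \right)} = 2 L \left(L + L^{2}\right)$ ($l{\left(L \right)} = \left(L + L^{2}\right) 2 L = 2 L \left(L + L^{2}\right)$)
$\frac{W}{l{\left(J \right)}} = - \frac{1441}{2 \left(-19184\right)^{2} \left(1 - 19184\right)} = - \frac{1441}{2 \cdot 368025856 \left(-19183\right)} = - \frac{1441}{-14119679991296} = \left(-1441\right) \left(- \frac{1}{14119679991296}\right) = \frac{131}{1283607271936}$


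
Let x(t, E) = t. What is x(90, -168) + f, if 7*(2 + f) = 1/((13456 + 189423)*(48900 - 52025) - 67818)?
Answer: 390583850887/4438452851 ≈ 88.000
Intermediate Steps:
f = -8876905703/4438452851 (f = -2 + 1/(7*((13456 + 189423)*(48900 - 52025) - 67818)) = -2 + 1/(7*(202879*(-3125) - 67818)) = -2 + 1/(7*(-633996875 - 67818)) = -2 + (1/7)/(-634064693) = -2 + (1/7)*(-1/634064693) = -2 - 1/4438452851 = -8876905703/4438452851 ≈ -2.0000)
x(90, -168) + f = 90 - 8876905703/4438452851 = 390583850887/4438452851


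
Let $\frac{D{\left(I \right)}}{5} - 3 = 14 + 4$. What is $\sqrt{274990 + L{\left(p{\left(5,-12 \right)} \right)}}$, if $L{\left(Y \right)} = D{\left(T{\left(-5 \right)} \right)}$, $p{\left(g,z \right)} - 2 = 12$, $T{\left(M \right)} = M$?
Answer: $\sqrt{275095} \approx 524.5$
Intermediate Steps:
$p{\left(g,z \right)} = 14$ ($p{\left(g,z \right)} = 2 + 12 = 14$)
$D{\left(I \right)} = 105$ ($D{\left(I \right)} = 15 + 5 \left(14 + 4\right) = 15 + 5 \cdot 18 = 15 + 90 = 105$)
$L{\left(Y \right)} = 105$
$\sqrt{274990 + L{\left(p{\left(5,-12 \right)} \right)}} = \sqrt{274990 + 105} = \sqrt{275095}$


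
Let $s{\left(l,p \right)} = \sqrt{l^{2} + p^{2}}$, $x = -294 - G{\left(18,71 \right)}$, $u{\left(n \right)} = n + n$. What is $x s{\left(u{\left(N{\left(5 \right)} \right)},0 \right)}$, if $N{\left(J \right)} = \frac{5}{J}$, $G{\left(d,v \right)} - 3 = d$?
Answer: $-630$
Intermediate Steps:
$G{\left(d,v \right)} = 3 + d$
$u{\left(n \right)} = 2 n$
$x = -315$ ($x = -294 - \left(3 + 18\right) = -294 - 21 = -315$)
$x s{\left(u{\left(N{\left(5 \right)} \right)},0 \right)} = - 315 \sqrt{\left(2 \cdot \frac{5}{5}\right)^{2} + 0^{2}} = - 315 \sqrt{\left(2 \cdot 5 \cdot \frac{1}{5}\right)^{2} + 0} = - 315 \sqrt{\left(2 \cdot 1\right)^{2} + 0} = - 315 \sqrt{2^{2} + 0} = - 315 \sqrt{4 + 0} = - 315 \sqrt{4} = \left(-315\right) 2 = -630$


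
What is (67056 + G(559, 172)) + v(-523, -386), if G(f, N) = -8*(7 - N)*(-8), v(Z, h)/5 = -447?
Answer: 54261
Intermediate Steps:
v(Z, h) = -2235 (v(Z, h) = 5*(-447) = -2235)
G(f, N) = 448 - 64*N (G(f, N) = (-56 + 8*N)*(-8) = 448 - 64*N)
(67056 + G(559, 172)) + v(-523, -386) = (67056 + (448 - 64*172)) - 2235 = (67056 + (448 - 11008)) - 2235 = (67056 - 10560) - 2235 = 56496 - 2235 = 54261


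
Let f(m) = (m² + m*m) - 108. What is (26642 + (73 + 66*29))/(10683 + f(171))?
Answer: 3181/7673 ≈ 0.41457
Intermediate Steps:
f(m) = -108 + 2*m² (f(m) = (m² + m²) - 108 = 2*m² - 108 = -108 + 2*m²)
(26642 + (73 + 66*29))/(10683 + f(171)) = (26642 + (73 + 66*29))/(10683 + (-108 + 2*171²)) = (26642 + (73 + 1914))/(10683 + (-108 + 2*29241)) = (26642 + 1987)/(10683 + (-108 + 58482)) = 28629/(10683 + 58374) = 28629/69057 = 28629*(1/69057) = 3181/7673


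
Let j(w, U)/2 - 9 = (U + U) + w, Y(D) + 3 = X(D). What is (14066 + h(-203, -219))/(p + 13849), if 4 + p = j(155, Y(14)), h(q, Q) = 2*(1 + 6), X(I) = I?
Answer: 14080/14217 ≈ 0.99036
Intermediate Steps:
Y(D) = -3 + D
j(w, U) = 18 + 2*w + 4*U (j(w, U) = 18 + 2*((U + U) + w) = 18 + 2*(2*U + w) = 18 + 2*(w + 2*U) = 18 + (2*w + 4*U) = 18 + 2*w + 4*U)
h(q, Q) = 14 (h(q, Q) = 2*7 = 14)
p = 368 (p = -4 + (18 + 2*155 + 4*(-3 + 14)) = -4 + (18 + 310 + 4*11) = -4 + (18 + 310 + 44) = -4 + 372 = 368)
(14066 + h(-203, -219))/(p + 13849) = (14066 + 14)/(368 + 13849) = 14080/14217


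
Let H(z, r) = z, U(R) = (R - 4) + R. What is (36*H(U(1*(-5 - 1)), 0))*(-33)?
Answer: 19008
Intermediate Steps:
U(R) = -4 + 2*R (U(R) = (-4 + R) + R = -4 + 2*R)
(36*H(U(1*(-5 - 1)), 0))*(-33) = (36*(-4 + 2*(1*(-5 - 1))))*(-33) = (36*(-4 + 2*(1*(-6))))*(-33) = (36*(-4 + 2*(-6)))*(-33) = (36*(-4 - 12))*(-33) = (36*(-16))*(-33) = -576*(-33) = 19008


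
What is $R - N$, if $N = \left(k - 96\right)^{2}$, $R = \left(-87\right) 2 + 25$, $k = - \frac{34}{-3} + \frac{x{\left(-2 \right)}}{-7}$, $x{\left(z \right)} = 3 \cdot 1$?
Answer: $- \frac{3259078}{441} \approx -7390.2$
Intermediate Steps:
$x{\left(z \right)} = 3$
$k = \frac{229}{21}$ ($k = - \frac{34}{-3} + \frac{3}{-7} = \left(-34\right) \left(- \frac{1}{3}\right) + 3 \left(- \frac{1}{7}\right) = \frac{34}{3} - \frac{3}{7} = \frac{229}{21} \approx 10.905$)
$R = -149$ ($R = -174 + 25 = -149$)
$N = \frac{3193369}{441}$ ($N = \left(\frac{229}{21} - 96\right)^{2} = \left(- \frac{1787}{21}\right)^{2} = \frac{3193369}{441} \approx 7241.2$)
$R - N = -149 - \frac{3193369}{441} = - \frac{3259078}{441}$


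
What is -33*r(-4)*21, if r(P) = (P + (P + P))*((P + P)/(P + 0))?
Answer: 16632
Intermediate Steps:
r(P) = 6*P (r(P) = (P + 2*P)*((2*P)/P) = (3*P)*2 = 6*P)
-33*r(-4)*21 = -198*(-4)*21 = -33*(-24)*21 = 792*21 = 16632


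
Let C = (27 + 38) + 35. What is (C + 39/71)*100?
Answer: 713900/71 ≈ 10055.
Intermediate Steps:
C = 100 (C = 65 + 35 = 100)
(C + 39/71)*100 = (100 + 39/71)*100 = (7139/71)*100 = 713900/71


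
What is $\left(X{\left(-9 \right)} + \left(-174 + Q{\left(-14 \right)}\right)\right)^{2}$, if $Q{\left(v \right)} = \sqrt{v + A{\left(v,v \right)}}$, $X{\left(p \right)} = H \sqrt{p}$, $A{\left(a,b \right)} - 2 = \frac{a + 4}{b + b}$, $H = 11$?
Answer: $\frac{\left(-2436 + 462 i + i \sqrt{2282}\right)^{2}}{196} \approx 28950.0 - 12671.0 i$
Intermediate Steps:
$A{\left(a,b \right)} = 2 + \frac{4 + a}{2 b}$ ($A{\left(a,b \right)} = 2 + \frac{a + 4}{b + b} = 2 + \frac{4 + a}{2 b}$)
$X{\left(p \right)} = 11 \sqrt{p}$
$Q{\left(v \right)} = \sqrt{v + \frac{4 + 5 v}{2 v}}$ ($Q{\left(v \right)} = \sqrt{v + \frac{4 + v + 4 v}{2 v}} = \sqrt{v + \frac{4 + 5 v}{2 v}}$)
$\left(X{\left(-9 \right)} + \left(-174 + Q{\left(-14 \right)}\right)\right)^{2} = \left(11 \sqrt{-9} - \left(174 - \frac{\sqrt{10 + 4 \left(-14\right) + \frac{8}{-14}}}{2}\right)\right)^{2} = \left(11 \cdot 3 i - \left(174 - \frac{\sqrt{10 - 56 + 8 \left(- \frac{1}{14}\right)}}{2}\right)\right)^{2} = \left(33 i - \left(174 - \frac{\sqrt{10 - 56 - \frac{4}{7}}}{2}\right)\right)^{2} = \left(33 i - \left(174 - \frac{\sqrt{- \frac{326}{7}}}{2}\right)\right)^{2} = \left(33 i - \left(174 - \frac{\frac{1}{7} i \sqrt{2282}}{2}\right)\right)^{2} = \left(33 i - \left(174 - \frac{i \sqrt{2282}}{14}\right)\right)^{2} = \left(-174 + 33 i + \frac{i \sqrt{2282}}{14}\right)^{2}$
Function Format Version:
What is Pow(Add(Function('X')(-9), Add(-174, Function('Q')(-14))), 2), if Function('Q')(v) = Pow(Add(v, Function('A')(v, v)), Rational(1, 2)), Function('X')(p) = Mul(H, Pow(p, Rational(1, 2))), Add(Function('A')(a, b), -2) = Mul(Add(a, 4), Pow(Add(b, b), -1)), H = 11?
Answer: Mul(Rational(1, 196), Pow(Add(-2436, Mul(462, I), Mul(I, Pow(2282, Rational(1, 2)))), 2)) ≈ Add(28950., Mul(-12671., I))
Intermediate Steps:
Function('A')(a, b) = Add(2, Mul(Rational(1, 2), Pow(b, -1), Add(4, a))) (Function('A')(a, b) = Add(2, Mul(Add(a, 4), Pow(Add(b, b), -1))) = Add(2, Mul(Add(4, a), Pow(Mul(2, b), -1))) = Add(2, Mul(Add(4, a), Mul(Rational(1, 2), Pow(b, -1)))) = Add(2, Mul(Rational(1, 2), Pow(b, -1), Add(4, a))))
Function('X')(p) = Mul(11, Pow(p, Rational(1, 2)))
Function('Q')(v) = Pow(Add(v, Mul(Rational(1, 2), Pow(v, -1), Add(4, Mul(5, v)))), Rational(1, 2)) (Function('Q')(v) = Pow(Add(v, Mul(Rational(1, 2), Pow(v, -1), Add(4, v, Mul(4, v)))), Rational(1, 2)) = Pow(Add(v, Mul(Rational(1, 2), Pow(v, -1), Add(4, Mul(5, v)))), Rational(1, 2)))
Pow(Add(Function('X')(-9), Add(-174, Function('Q')(-14))), 2) = Pow(Add(Mul(11, Pow(-9, Rational(1, 2))), Add(-174, Mul(Rational(1, 2), Pow(Add(10, Mul(4, -14), Mul(8, Pow(-14, -1))), Rational(1, 2))))), 2) = Pow(Add(Mul(11, Mul(3, I)), Add(-174, Mul(Rational(1, 2), Pow(Add(10, -56, Mul(8, Rational(-1, 14))), Rational(1, 2))))), 2) = Pow(Add(Mul(33, I), Add(-174, Mul(Rational(1, 2), Pow(Add(10, -56, Rational(-4, 7)), Rational(1, 2))))), 2) = Pow(Add(Mul(33, I), Add(-174, Mul(Rational(1, 2), Pow(Rational(-326, 7), Rational(1, 2))))), 2) = Pow(Add(Mul(33, I), Add(-174, Mul(Rational(1, 2), Mul(Rational(1, 7), I, Pow(2282, Rational(1, 2)))))), 2) = Pow(Add(Mul(33, I), Add(-174, Mul(Rational(1, 14), I, Pow(2282, Rational(1, 2))))), 2) = Pow(Add(-174, Mul(33, I), Mul(Rational(1, 14), I, Pow(2282, Rational(1, 2)))), 2)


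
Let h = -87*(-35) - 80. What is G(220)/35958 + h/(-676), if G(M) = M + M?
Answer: -4089155/934908 ≈ -4.3739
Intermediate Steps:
G(M) = 2*M
h = 2965 (h = 3045 - 80 = 2965)
G(220)/35958 + h/(-676) = (2*220)/35958 + 2965/(-676) = 440*(1/35958) + 2965*(-1/676) = 220/17979 - 2965/676 = -4089155/934908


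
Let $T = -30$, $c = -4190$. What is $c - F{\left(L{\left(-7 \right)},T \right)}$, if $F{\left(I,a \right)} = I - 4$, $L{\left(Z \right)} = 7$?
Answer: $-4193$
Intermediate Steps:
$F{\left(I,a \right)} = -4 + I$ ($F{\left(I,a \right)} = I - 4 = -4 + I$)
$c - F{\left(L{\left(-7 \right)},T \right)} = -4190 - \left(-4 + 7\right) = -4190 - 3 = -4193$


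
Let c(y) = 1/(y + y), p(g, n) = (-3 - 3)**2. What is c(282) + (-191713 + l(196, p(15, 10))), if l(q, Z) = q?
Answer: -108015587/564 ≈ -1.9152e+5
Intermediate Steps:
p(g, n) = 36 (p(g, n) = (-6)**2 = 36)
c(y) = 1/(2*y)
c(282) + (-191713 + l(196, p(15, 10))) = (1/2)/282 + (-191713 + 196) = (1/2)*(1/282) - 191517 = 1/564 - 191517 = -108015587/564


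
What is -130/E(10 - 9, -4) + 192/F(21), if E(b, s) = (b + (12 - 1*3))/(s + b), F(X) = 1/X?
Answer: 4071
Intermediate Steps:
E(b, s) = (9 + b)/(b + s) (E(b, s) = (b + (12 - 3))/(b + s) = (b + 9)/(b + s) = (9 + b)/(b + s))
-130/E(10 - 9, -4) + 192/F(21) = -130*((10 - 9) - 4)/(9 + (10 - 9)) + 192/(1/21) = -130*(1 - 4)/(9 + 1) + 192/(1/21) = -130/(10/(-3)) + 192*21 = -130/((-⅓*10)) + 4032 = -130/(-10/3) + 4032 = -130*(-3/10) + 4032 = 39 + 4032 = 4071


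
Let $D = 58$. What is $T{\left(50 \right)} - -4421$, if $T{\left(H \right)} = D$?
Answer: $4479$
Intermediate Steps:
$T{\left(H \right)} = 58$
$T{\left(50 \right)} - -4421 = 58 - -4421 = 58 + 4421 = 4479$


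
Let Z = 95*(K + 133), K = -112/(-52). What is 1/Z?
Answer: 13/166915 ≈ 7.7884e-5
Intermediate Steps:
K = 28/13 (K = -112*(-1/52) = 28/13 ≈ 2.1538)
Z = 166915/13 (Z = 95*(28/13 + 133) = 95*(1757/13) = 166915/13 ≈ 12840.)
1/Z = 1/(166915/13) = 13/166915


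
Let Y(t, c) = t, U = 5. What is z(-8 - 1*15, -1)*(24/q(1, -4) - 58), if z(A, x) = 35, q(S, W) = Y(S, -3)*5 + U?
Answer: -1946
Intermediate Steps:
q(S, W) = 5 + 5*S (q(S, W) = S*5 + 5 = 5*S + 5 = 5 + 5*S)
z(-8 - 1*15, -1)*(24/q(1, -4) - 58) = 35*(24/(5 + 5*1) - 58) = 35*(24/(5 + 5) - 58) = 35*(24/10 - 58) = 35*(24*(1/10) - 58) = 35*(12/5 - 58) = 35*(-278/5) = -1946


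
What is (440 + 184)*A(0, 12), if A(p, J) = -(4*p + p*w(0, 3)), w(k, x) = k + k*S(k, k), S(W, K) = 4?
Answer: 0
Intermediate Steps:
w(k, x) = 5*k (w(k, x) = k + k*4 = k + 4*k = 5*k)
A(p, J) = -4*p (A(p, J) = -(4*p + p*(5*0)) = -(4*p + p*0) = -(4*p + 0) = -4*p)
(440 + 184)*A(0, 12) = (440 + 184)*(-4*0) = 624*0 = 0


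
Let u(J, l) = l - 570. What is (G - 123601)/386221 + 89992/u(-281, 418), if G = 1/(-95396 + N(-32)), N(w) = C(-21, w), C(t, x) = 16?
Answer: -21821681208961/36837758980 ≈ -592.37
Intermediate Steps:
N(w) = 16
u(J, l) = -570 + l
G = -1/95380 (G = 1/(-95396 + 16) = 1/(-95380) = -1/95380 ≈ -1.0484e-5)
(G - 123601)/386221 + 89992/u(-281, 418) = (-1/95380 - 123601)/386221 + 89992/(-570 + 418) = -11789063381/95380*1/386221 + 89992/(-152) = -11789063381/36837758980 + 89992*(-1/152) = -11789063381/36837758980 - 11249/19 = -21821681208961/36837758980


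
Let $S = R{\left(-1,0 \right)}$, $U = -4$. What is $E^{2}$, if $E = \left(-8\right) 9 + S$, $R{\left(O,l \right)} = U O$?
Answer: $4624$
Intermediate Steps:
$R{\left(O,l \right)} = - 4 O$
$S = 4$ ($S = \left(-4\right) \left(-1\right) = 4$)
$E = -68$ ($E = \left(-8\right) 9 + 4 = -72 + 4 = -68$)
$E^{2} = \left(-68\right)^{2} = 4624$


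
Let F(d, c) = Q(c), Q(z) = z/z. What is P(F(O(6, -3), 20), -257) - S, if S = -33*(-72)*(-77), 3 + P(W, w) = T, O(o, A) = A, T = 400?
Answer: 183349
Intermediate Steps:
Q(z) = 1
F(d, c) = 1
P(W, w) = 397 (P(W, w) = -3 + 400 = 397)
S = -182952 (S = 2376*(-77) = -182952)
P(F(O(6, -3), 20), -257) - S = 397 - 1*(-182952) = 397 + 182952 = 183349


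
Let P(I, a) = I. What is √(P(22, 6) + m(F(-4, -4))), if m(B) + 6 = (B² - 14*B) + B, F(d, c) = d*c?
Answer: 8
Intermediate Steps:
F(d, c) = c*d
m(B) = -6 + B² - 13*B (m(B) = -6 + ((B² - 14*B) + B) = -6 + (B² - 13*B) = -6 + B² - 13*B)
√(P(22, 6) + m(F(-4, -4))) = √(22 + (-6 + (-4*(-4))² - (-52)*(-4))) = √(22 + (-6 + 16² - 13*16)) = √(22 + (-6 + 256 - 208)) = √(22 + 42) = √64 = 8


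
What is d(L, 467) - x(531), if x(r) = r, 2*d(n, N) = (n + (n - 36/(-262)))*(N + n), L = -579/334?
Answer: -19079676273/14613836 ≈ -1305.6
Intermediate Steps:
L = -579/334 (L = -579*1/334 = -579/334 ≈ -1.7335)
d(n, N) = (18/131 + 2*n)*(N + n)/2 (d(n, N) = ((n + (n - 36/(-262)))*(N + n))/2 = ((n + (n - 36*(-1)/262))*(N + n))/2 = ((n + (n - 1*(-18/131)))*(N + n))/2 = ((n + (n + 18/131))*(N + n))/2 = ((n + (18/131 + n))*(N + n))/2 = ((18/131 + 2*n)*(N + n))/2 = (18/131 + 2*n)*(N + n)/2)
d(L, 467) - x(531) = ((-579/334)² + (9/131)*467 + (9/131)*(-579/334) + 467*(-579/334)) - 1*531 = (335241/111556 + 4203/131 - 5211/43754 - 270393/334) - 531 = -11319729357/14613836 - 531 = -19079676273/14613836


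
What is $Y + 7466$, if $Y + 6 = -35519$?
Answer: $-28059$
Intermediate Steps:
$Y = -35525$ ($Y = -6 - 35519 = -35525$)
$Y + 7466 = -35525 + 7466 = -28059$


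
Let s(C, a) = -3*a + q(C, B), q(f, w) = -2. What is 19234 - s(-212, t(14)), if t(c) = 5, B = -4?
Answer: 19251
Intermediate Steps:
s(C, a) = -2 - 3*a (s(C, a) = -3*a - 2 = -2 - 3*a)
19234 - s(-212, t(14)) = 19234 - (-2 - 3*5) = 19234 - (-2 - 15) = 19234 - 1*(-17) = 19234 + 17 = 19251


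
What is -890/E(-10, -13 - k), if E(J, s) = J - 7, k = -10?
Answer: 890/17 ≈ 52.353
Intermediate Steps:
E(J, s) = -7 + J
-890/E(-10, -13 - k) = -890/(-7 - 10) = -890/(-17) = -890*(-1/17) = 890/17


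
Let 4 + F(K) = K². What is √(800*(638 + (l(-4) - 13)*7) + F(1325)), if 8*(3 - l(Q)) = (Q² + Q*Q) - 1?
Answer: √2188321 ≈ 1479.3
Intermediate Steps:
l(Q) = 25/8 - Q²/4 (l(Q) = 3 - ((Q² + Q*Q) - 1)/8 = 3 - ((Q² + Q²) - 1)/8 = 3 - (2*Q² - 1)/8 = 3 - (-1 + 2*Q²)/8 = 3 + (⅛ - Q²/4) = 25/8 - Q²/4)
F(K) = -4 + K²
√(800*(638 + (l(-4) - 13)*7) + F(1325)) = √(800*(638 + ((25/8 - ¼*(-4)²) - 13)*7) + (-4 + 1325²)) = √(800*(638 + ((25/8 - ¼*16) - 13)*7) + (-4 + 1755625)) = √(800*(638 + ((25/8 - 4) - 13)*7) + 1755621) = √(800*(638 + (-7/8 - 13)*7) + 1755621) = √(800*(638 - 111/8*7) + 1755621) = √(800*(638 - 777/8) + 1755621) = √(800*(4327/8) + 1755621) = √(432700 + 1755621) = √2188321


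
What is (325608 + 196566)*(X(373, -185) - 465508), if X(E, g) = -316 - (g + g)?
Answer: -243047976996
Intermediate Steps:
X(E, g) = -316 - 2*g
(325608 + 196566)*(X(373, -185) - 465508) = (325608 + 196566)*((-316 - 2*(-185)) - 465508) = 522174*((-316 + 370) - 465508) = 522174*(54 - 465508) = 522174*(-465454) = -243047976996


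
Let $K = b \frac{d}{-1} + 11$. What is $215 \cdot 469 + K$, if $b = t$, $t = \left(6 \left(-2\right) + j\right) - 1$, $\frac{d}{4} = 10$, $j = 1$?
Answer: $101326$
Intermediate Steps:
$d = 40$ ($d = 4 \cdot 10 = 40$)
$t = -12$ ($t = \left(6 \left(-2\right) + 1\right) - 1 = \left(-12 + 1\right) - 1 = -11 - 1 = -12$)
$b = -12$
$K = 491$ ($K = - 12 \frac{40}{-1} + 11 = - 12 \cdot 40 \left(-1\right) + 11 = \left(-12\right) \left(-40\right) + 11 = 480 + 11 = 491$)
$215 \cdot 469 + K = 215 \cdot 469 + 491 = 100835 + 491 = 101326$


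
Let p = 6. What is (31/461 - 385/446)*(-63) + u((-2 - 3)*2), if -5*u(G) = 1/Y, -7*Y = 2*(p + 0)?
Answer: 310035131/6168180 ≈ 50.264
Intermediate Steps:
Y = -12/7 (Y = -2*(6 + 0)/7 = -2*6/7 = -⅐*12 = -12/7 ≈ -1.7143)
u(G) = 7/60 (u(G) = -1/(5*(-12/7)) = -⅕*(-7/12) = 7/60)
(31/461 - 385/446)*(-63) + u((-2 - 3)*2) = (31/461 - 385/446)*(-63) + 7/60 = -163659/205606*(-63) + 7/60 = 10310517/205606 + 7/60 = 310035131/6168180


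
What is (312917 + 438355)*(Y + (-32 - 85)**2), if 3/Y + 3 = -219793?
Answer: 565104439593738/54949 ≈ 1.0284e+10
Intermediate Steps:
Y = -3/219796 (Y = 3/(-3 - 219793) = 3/(-219796) = 3*(-1/219796) = -3/219796 ≈ -1.3649e-5)
(312917 + 438355)*(Y + (-32 - 85)**2) = (312917 + 438355)*(-3/219796 + (-32 - 85)**2) = 751272*(-3/219796 + (-117)**2) = 751272*(-3/219796 + 13689) = 751272*(3008787441/219796) = 565104439593738/54949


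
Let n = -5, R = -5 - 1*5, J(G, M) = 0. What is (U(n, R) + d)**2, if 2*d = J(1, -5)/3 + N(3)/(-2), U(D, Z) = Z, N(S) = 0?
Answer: 100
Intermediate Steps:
R = -10 (R = -5 - 5 = -10)
d = 0 (d = (0/3 + 0/(-2))/2 = (0*(1/3) + 0*(-1/2))/2 = (0 + 0)/2 = (1/2)*0 = 0)
(U(n, R) + d)**2 = (-10 + 0)**2 = (-10)**2 = 100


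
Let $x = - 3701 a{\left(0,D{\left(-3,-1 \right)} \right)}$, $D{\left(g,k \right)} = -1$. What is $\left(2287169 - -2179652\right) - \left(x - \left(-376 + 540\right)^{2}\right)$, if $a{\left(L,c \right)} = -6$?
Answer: $4471511$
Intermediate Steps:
$x = 22206$ ($x = \left(-3701\right) \left(-6\right) = 22206$)
$\left(2287169 - -2179652\right) - \left(x - \left(-376 + 540\right)^{2}\right) = \left(2287169 - -2179652\right) - \left(22206 - \left(-376 + 540\right)^{2}\right) = \left(2287169 + 2179652\right) - \left(22206 - 164^{2}\right) = 4466821 - \left(22206 - 26896\right) = 4466821 - -4690 = 4466821 + 4690 = 4471511$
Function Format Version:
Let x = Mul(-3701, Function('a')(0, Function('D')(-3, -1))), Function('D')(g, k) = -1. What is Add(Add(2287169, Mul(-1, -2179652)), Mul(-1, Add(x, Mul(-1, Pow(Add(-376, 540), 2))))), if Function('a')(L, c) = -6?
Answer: 4471511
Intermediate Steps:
x = 22206 (x = Mul(-3701, -6) = 22206)
Add(Add(2287169, Mul(-1, -2179652)), Mul(-1, Add(x, Mul(-1, Pow(Add(-376, 540), 2))))) = Add(Add(2287169, Mul(-1, -2179652)), Mul(-1, Add(22206, Mul(-1, Pow(Add(-376, 540), 2))))) = Add(Add(2287169, 2179652), Mul(-1, Add(22206, Mul(-1, Pow(164, 2))))) = Add(4466821, Mul(-1, Add(22206, Mul(-1, 26896)))) = Add(4466821, Mul(-1, Add(22206, -26896))) = Add(4466821, Mul(-1, -4690)) = Add(4466821, 4690) = 4471511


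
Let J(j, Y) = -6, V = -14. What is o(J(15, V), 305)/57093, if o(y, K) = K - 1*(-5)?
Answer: 310/57093 ≈ 0.0054297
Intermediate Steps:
o(y, K) = 5 + K (o(y, K) = K + 5 = 5 + K)
o(J(15, V), 305)/57093 = (5 + 305)/57093 = 310*(1/57093) = 310/57093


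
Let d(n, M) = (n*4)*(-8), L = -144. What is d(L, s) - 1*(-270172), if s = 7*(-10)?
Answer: 274780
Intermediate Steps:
s = -70
d(n, M) = -32*n (d(n, M) = (4*n)*(-8) = -32*n)
d(L, s) - 1*(-270172) = -32*(-144) - 1*(-270172) = 4608 + 270172 = 274780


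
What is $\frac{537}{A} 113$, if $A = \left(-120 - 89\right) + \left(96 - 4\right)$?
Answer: $- \frac{20227}{39} \approx -518.64$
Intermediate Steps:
$A = -117$ ($A = -209 + \left(96 - 4\right) = -209 + 92 = -117$)
$\frac{537}{A} 113 = \frac{537}{-117} \cdot 113 = 537 \left(- \frac{1}{117}\right) 113 = \left(- \frac{179}{39}\right) 113 = - \frac{20227}{39}$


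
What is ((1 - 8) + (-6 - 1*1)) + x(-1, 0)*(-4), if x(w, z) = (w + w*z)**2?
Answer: -18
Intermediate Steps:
((1 - 8) + (-6 - 1*1)) + x(-1, 0)*(-4) = ((1 - 8) + (-6 - 1*1)) + ((-1)**2*(1 + 0)**2)*(-4) = (-7 + (-6 - 1)) + (1*1**2)*(-4) = (-7 - 7) + (1*1)*(-4) = -14 + 1*(-4) = -14 - 4 = -18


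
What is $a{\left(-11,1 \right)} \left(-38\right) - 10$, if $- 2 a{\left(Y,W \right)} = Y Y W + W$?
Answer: $2308$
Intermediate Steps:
$a{\left(Y,W \right)} = - \frac{W}{2} - \frac{W Y^{2}}{2}$ ($a{\left(Y,W \right)} = - \frac{Y Y W + W}{2} = - \frac{Y^{2} W + W}{2} = - \frac{W Y^{2} + W}{2} = - \frac{W + W Y^{2}}{2} = - \frac{W}{2} - \frac{W Y^{2}}{2}$)
$a{\left(-11,1 \right)} \left(-38\right) - 10 = \left(- \frac{1}{2}\right) 1 \left(1 + \left(-11\right)^{2}\right) \left(-38\right) - 10 = \left(- \frac{1}{2}\right) 1 \left(1 + 121\right) \left(-38\right) - 10 = \left(- \frac{1}{2}\right) 1 \cdot 122 \left(-38\right) - 10 = \left(-61\right) \left(-38\right) - 10 = 2318 - 10 = 2308$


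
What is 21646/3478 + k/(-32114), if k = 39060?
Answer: 139822241/27923123 ≈ 5.0074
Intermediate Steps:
21646/3478 + k/(-32114) = 21646/3478 + 39060/(-32114) = 21646*(1/3478) + 39060*(-1/32114) = 10823/1739 - 19530/16057 = 139822241/27923123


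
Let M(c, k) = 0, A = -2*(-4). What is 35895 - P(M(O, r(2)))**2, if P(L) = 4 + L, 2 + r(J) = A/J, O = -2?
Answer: 35879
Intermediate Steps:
A = 8
r(J) = -2 + 8/J
35895 - P(M(O, r(2)))**2 = 35895 - (4 + 0)**2 = 35895 - 1*4**2 = 35895 - 1*16 = 35895 - 16 = 35879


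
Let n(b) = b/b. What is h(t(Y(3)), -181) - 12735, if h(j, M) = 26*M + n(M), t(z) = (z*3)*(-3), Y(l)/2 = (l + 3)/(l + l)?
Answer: -17440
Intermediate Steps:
n(b) = 1
Y(l) = (3 + l)/l (Y(l) = 2*((l + 3)/(l + l)) = 2*((3 + l)/((2*l))) = 2*((3 + l)*(1/(2*l))) = 2*((3 + l)/(2*l)) = (3 + l)/l)
t(z) = -9*z (t(z) = (3*z)*(-3) = -9*z)
h(j, M) = 1 + 26*M (h(j, M) = 26*M + 1 = 1 + 26*M)
h(t(Y(3)), -181) - 12735 = (1 + 26*(-181)) - 12735 = (1 - 4706) - 12735 = -4705 - 12735 = -17440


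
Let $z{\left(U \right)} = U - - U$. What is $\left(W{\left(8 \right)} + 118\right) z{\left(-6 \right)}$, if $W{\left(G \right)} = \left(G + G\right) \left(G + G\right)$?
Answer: $-4488$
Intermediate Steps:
$z{\left(U \right)} = 2 U$ ($z{\left(U \right)} = U + U = 2 U$)
$W{\left(G \right)} = 4 G^{2}$ ($W{\left(G \right)} = 2 G 2 G = 4 G^{2}$)
$\left(W{\left(8 \right)} + 118\right) z{\left(-6 \right)} = \left(4 \cdot 8^{2} + 118\right) 2 \left(-6\right) = \left(4 \cdot 64 + 118\right) \left(-12\right) = \left(256 + 118\right) \left(-12\right) = 374 \left(-12\right) = -4488$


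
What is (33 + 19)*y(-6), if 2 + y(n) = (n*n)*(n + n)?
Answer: -22568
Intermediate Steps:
y(n) = -2 + 2*n³ (y(n) = -2 + (n*n)*(n + n) = -2 + n²*(2*n) = -2 + 2*n³)
(33 + 19)*y(-6) = (33 + 19)*(-2 + 2*(-6)³) = 52*(-2 + 2*(-216)) = 52*(-2 - 432) = 52*(-434) = -22568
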